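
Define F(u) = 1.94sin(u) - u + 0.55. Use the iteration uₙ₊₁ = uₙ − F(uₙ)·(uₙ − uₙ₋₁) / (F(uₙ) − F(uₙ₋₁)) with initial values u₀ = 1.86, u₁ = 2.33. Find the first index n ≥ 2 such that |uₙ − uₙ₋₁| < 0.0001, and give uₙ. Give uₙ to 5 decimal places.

F(1.86) = 0.5494343, F(2.33) = -0.3727543
u₂ = 2.3300000 − (-0.3727543)·(0.4700000)/(-0.9221886) = 2.1400231;  |Δ| = 0.1899769
F(2.1400231) = 0.0440738
u₃ = 2.1400231 − 0.0440738·(-0.1899769)/(0.4168280) = 2.1601105;  |Δ| = 0.0200874
F(2.1601105) = 0.0026542
u₄ = 2.1601105 − 0.0026542·(0.0200874)/(-0.0414195) = 2.1613978;  |Δ| = 0.0012872
F(2.1613978) = -0.0000223
u₅ = 2.1613978 − (-0.0000223)·(0.0012872)/(-0.0026765) = 2.1613870;  |Δ| = 0.0000107
|u₅ − u₄| = 0.0000107 < 0.0001

n = 5, uₙ = 2.16139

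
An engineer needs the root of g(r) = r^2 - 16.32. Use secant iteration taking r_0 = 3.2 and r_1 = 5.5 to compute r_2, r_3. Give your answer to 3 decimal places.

g(3.2) = -6.08000, g(5.5) = 13.93000
r_2 = 5.50000 − 13.93000·(5.50000 − 3.20000) / (13.93000 − (-6.08000)) = 5.50000 − (32.03900)/(20.01000) = 3.89885
g(3.89885) = -1.11896
r_3 = 3.89885 − (-1.11896)·(3.89885 − 5.50000) / (-1.11896 − 13.93000) = 3.89885 − (1.79163)/(-15.04896) = 4.01790

3.899, 4.018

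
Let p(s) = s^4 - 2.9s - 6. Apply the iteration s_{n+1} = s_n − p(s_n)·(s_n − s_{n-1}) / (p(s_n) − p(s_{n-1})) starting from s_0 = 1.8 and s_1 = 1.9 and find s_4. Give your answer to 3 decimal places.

p(1.8) = -0.72240, p(1.9) = 1.52210
s_2 = 1.90000 − 1.52210·(1.90000 − 1.80000) / (1.52210 − (-0.72240)) = 1.90000 − (0.15221)/(2.24450) = 1.83219
p(1.83219) = -0.04454
s_3 = 1.83219 − (-0.04454)·(1.83219 − 1.90000) / (-0.04454 − 1.52210) = 1.83219 − (0.00302)/(-1.56664) = 1.83411
p(1.83411) = -0.00262
s_4 = 1.83411 − (-0.00262)·(1.83411 − 1.83219) / (-0.00262 − (-0.04454)) = 1.83411 − (-0.00001)/(0.04191) = 1.83423

1.834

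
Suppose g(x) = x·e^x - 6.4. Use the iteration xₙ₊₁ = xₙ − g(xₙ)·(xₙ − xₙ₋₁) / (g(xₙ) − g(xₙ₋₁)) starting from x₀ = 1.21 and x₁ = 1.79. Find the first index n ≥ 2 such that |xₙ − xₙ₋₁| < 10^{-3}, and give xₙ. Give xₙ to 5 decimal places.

n = 5, xₙ = 1.47061

g(1.21) = -2.3422836, g(1.79) = 4.3211199
x₂ = 1.7900000 − 4.3211199·(0.5800000)/(6.6634035) = 1.4138785;  |Δ| = 0.3761215
g(1.4138785) = -0.5863124
x₃ = 1.4138785 − (-0.5863124)·(-0.3761215)/(-4.9074323) = 1.4588153;  |Δ| = 0.0449369
g(1.4588153) = -0.1258373
x₄ = 1.4588153 − (-0.1258373)·(0.0449369)/(0.4604751) = 1.4710956;  |Δ| = 0.0122802
g(1.4710956) = 0.0051539
x₅ = 1.4710956 − 0.0051539·(0.0122802)/(0.1309912) = 1.4706124;  |Δ| = 0.0004832
|x₅ − x₄| = 0.0004832 < 10^{-3}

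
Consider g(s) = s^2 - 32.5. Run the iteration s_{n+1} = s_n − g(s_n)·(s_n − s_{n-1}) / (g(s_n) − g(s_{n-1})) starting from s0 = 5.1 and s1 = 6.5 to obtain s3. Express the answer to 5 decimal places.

g(5.1) = -6.4900000, g(6.5) = 9.7500000
s2 = 6.5000000 − 9.7500000·(6.5000000 − 5.1000000) / (9.7500000 − (-6.4900000)) = 6.5000000 − (13.6500000)/(16.2400000) = 5.6594828
g(5.6594828) = -0.4702549
s3 = 5.6594828 − (-0.4702549)·(5.6594828 − 6.5000000) / (-0.4702549 − 9.7500000) = 5.6594828 − (0.3952574)/(-10.2202549) = 5.6981567

5.69816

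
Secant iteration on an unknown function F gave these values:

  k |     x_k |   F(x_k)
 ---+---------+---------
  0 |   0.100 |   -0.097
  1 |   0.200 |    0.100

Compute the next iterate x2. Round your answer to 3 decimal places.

0.149

x2 = 0.200 − 0.100·(0.200 − 0.100) / (0.100 − (-0.097))
   = 0.200 − (0.01000)/(0.19700) = 0.14924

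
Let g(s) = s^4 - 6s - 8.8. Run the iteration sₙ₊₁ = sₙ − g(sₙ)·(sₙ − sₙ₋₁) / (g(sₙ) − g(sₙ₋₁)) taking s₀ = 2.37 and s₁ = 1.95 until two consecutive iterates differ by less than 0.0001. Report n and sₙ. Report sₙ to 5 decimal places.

n = 6, sₙ = 2.15977

g(2.37) = 8.5295656, g(1.95) = -6.0409938
s₂ = 1.9500000 − (-6.0409938)·(-0.4200000)/(-14.5705594) = 2.1241331;  |Δ| = 0.1741331
g(2.1241331) = -1.1871816
s₃ = 2.1241331 − (-1.1871816)·(0.1741331)/(4.8538122) = 2.1667239;  |Δ| = 0.0425908
g(2.1667239) = 0.2397950
s₄ = 2.1667239 − 0.2397950·(0.0425908)/(1.4269766) = 2.1595668;  |Δ| = 0.0071571
g(2.1595668) = -0.0070347
s₅ = 2.1595668 − (-0.0070347)·(-0.0071571)/(-0.2468298) = 2.1597708;  |Δ| = 0.0002040
g(2.1597708) = -0.0000398
s₆ = 2.1597708 − (-0.0000398)·(0.0002040)/(0.0069950) = 2.1597719;  |Δ| = 0.0000012
|s₆ − s₅| = 0.0000012 < 0.0001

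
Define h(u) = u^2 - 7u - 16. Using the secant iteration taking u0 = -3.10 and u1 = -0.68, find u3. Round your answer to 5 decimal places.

-1.83148

h(-3.10) = 15.3100000, h(-0.68) = -10.7776000
u2 = -0.6800000 − (-10.7776000)·(-0.6800000 − (-3.1000000)) / (-10.7776000 − 15.3100000) = -0.6800000 − (-26.0817920)/(-26.0876000) = -1.6797774
h(-1.6797774) = -1.4199064
u3 = -1.6797774 − (-1.4199064)·(-1.6797774 − (-0.6800000)) / (-1.4199064 − (-10.7776000)) = -1.6797774 − (1.4195903)/(9.3576936) = -1.8314804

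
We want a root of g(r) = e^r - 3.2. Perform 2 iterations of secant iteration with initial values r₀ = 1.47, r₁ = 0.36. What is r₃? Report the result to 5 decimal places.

1.22421

g(1.47) = 1.1492351, g(0.36) = -1.7666706
r₂ = 0.3600000 − (-1.7666706)·(0.3600000 − 1.4700000) / (-1.7666706 − 1.1492351) = 0.3600000 − (1.9610043)/(-2.9159057) = 1.0325198
g(1.0325198) = -0.3918671
r₃ = 1.0325198 − (-0.3918671)·(1.0325198 − 0.3600000) / (-0.3918671 − (-1.7666706)) = 1.0325198 − (-0.2635384)/(1.3748035) = 1.2242115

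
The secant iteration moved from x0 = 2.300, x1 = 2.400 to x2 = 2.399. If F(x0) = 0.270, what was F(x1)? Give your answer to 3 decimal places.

The secant line through (2.300, 0.270) and (2.400, F(x1)) crosses zero at x2 = 2.399.
So (2.300, 0.270), (2.400, F(x1)), (2.399, 0) are collinear:
F(x1) = 0.270 · (2.400 − 2.399) / (2.300 − 2.399) = 0.270 · (0.00100)/(-0.09900) = -0.00273

-0.003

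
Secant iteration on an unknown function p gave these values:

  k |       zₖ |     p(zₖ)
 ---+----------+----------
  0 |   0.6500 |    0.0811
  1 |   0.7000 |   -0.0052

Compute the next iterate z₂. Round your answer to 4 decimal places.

0.6970

z₂ = 0.7000 − (-0.0052)·(0.7000 − 0.6500) / (-0.0052 − 0.0811)
   = 0.7000 − (-0.000260)/(-0.086300) = 0.696987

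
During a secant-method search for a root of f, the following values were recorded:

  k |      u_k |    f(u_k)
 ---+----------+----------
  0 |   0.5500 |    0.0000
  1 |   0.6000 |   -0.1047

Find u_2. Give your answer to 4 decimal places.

0.5500

u_2 = 0.6000 − (-0.1047)·(0.6000 − 0.5500) / (-0.1047 − 0.0000)
   = 0.6000 − (-0.005235)/(-0.104700) = 0.550000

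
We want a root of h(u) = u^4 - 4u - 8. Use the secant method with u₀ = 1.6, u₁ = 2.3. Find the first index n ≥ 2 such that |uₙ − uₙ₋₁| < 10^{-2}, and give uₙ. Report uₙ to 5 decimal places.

n = 5, uₙ = 1.99995

h(1.6) = -7.8464000, h(2.3) = 10.7841000
u₂ = 2.3000000 − 10.7841000·(0.7000000)/(18.6305000) = 1.8948112;  |Δ| = 0.4051888
h(1.8948112) = -2.6889227
u₃ = 1.8948112 − (-2.6889227)·(-0.4051888)/(-13.4730227) = 1.9756781;  |Δ| = 0.0808669
h(1.9756781) = -0.6669311
u₄ = 1.9756781 − (-0.6669311)·(0.0808669)/(2.0219915) = 2.0023511;  |Δ| = 0.0266730
h(2.0023511) = 0.0659639
u₅ = 2.0023511 − 0.0659639·(0.0266730)/(0.7328951) = 1.9999504;  |Δ| = 0.0024007
|u₅ − u₄| = 0.0024007 < 10^{-2}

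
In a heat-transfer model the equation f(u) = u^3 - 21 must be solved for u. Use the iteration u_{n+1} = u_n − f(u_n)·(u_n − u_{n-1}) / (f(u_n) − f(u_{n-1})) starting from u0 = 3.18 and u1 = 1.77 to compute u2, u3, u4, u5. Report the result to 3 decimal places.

2.589, 2.842, 2.754, 2.759

f(3.18) = 11.15743, f(1.77) = -15.45477
u2 = 1.77000 − (-15.45477)·(1.77000 − 3.18000) / (-15.45477 − 11.15743) = 1.77000 − (21.79122)/(-26.61220) = 2.58884
f(2.58884) = -3.64929
u3 = 2.58884 − (-3.64929)·(2.58884 − 1.77000) / (-3.64929 − (-15.45477)) = 2.58884 − (-2.98820)/(11.80548) = 2.84196
f(2.84196) = 1.95383
u4 = 2.84196 − 1.95383·(2.84196 − 2.58884) / (1.95383 − (-3.64929)) = 2.84196 − (0.49455)/(5.60311) = 2.75370
f(2.75370) = -0.11909
u5 = 2.75370 − (-0.11909)·(2.75370 − 2.84196) / (-0.11909 − 1.95383) = 2.75370 − (0.01051)/(-2.07292) = 2.75877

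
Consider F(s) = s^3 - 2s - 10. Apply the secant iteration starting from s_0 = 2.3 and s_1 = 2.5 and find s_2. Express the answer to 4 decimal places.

2.4591

F(2.3) = -2.433000, F(2.5) = 0.625000
s_2 = 2.500000 − 0.625000·(2.500000 − 2.300000) / (0.625000 − (-2.433000)) = 2.500000 − (0.125000)/(3.058000) = 2.459124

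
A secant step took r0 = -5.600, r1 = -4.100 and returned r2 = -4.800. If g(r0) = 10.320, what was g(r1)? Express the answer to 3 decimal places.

-9.030

The secant line through (-5.600, 10.320) and (-4.100, g(r1)) crosses zero at r2 = -4.800.
So (-5.600, 10.320), (-4.100, g(r1)), (-4.800, 0) are collinear:
g(r1) = 10.320 · (-4.100 − (-4.800)) / (-5.600 − (-4.800)) = 10.320 · (0.70000)/(-0.80000) = -9.03000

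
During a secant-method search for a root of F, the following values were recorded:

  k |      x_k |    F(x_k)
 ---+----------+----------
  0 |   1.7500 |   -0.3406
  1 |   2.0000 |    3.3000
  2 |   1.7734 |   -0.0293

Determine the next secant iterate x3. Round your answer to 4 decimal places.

x3 = 1.7734 − (-0.0293)·(1.7734 − 2.0000) / (-0.0293 − 3.3000)
   = 1.7734 − (0.006639)/(-3.329300) = 1.775394

1.7754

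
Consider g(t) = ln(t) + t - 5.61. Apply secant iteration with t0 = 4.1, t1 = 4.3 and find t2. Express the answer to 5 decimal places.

4.17997

g(4.1) = -0.0990130, g(4.3) = 0.1486150
t2 = 4.3000000 − 0.1486150·(4.3000000 − 4.1000000) / (0.1486150 − (-0.0990130)) = 4.3000000 − (0.0297230)/(0.2476280) = 4.1799692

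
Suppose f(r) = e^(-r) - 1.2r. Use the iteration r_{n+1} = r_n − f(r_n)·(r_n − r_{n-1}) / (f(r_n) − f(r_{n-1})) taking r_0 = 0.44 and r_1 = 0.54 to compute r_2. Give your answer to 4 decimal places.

f(0.44) = 0.116036, f(0.54) = -0.065252
r_2 = 0.540000 − (-0.065252)·(0.540000 − 0.440000) / (-0.065252 − 0.116036) = 0.540000 − (-0.006525)/(-0.181288) = 0.504007

0.5040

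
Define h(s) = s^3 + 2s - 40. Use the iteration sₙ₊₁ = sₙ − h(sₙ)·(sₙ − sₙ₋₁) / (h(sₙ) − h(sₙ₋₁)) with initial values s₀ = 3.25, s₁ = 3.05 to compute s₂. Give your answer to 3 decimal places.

h(3.25) = 0.82812, h(3.05) = -5.52738
s₂ = 3.05000 − (-5.52738)·(3.05000 − 3.25000) / (-5.52738 − 0.82812) = 3.05000 − (1.10548)/(-6.35550) = 3.22394

3.224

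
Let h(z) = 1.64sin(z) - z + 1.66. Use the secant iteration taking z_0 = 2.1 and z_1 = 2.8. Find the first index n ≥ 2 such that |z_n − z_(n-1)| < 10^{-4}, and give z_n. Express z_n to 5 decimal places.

n = 5, z_n = 2.56040

h(2.1) = 0.9756634, h(2.8) = -0.5906194
z_2 = 2.8000000 − (-0.5906194)·(0.7000000)/(-1.5662828) = 2.5360415;  |Δ| = 0.2639585
h(2.5360415) = 0.0574715
z_3 = 2.5360415 − 0.0574715·(-0.2639585)/(0.6480910) = 2.5594489;  |Δ| = 0.0234074
h(2.5594489) = 0.0022491
z_4 = 2.5594489 − 0.0022491·(0.0234074)/(-0.0552224) = 2.5604022;  |Δ| = 0.0009533
h(2.5604022) = -0.0000106
z_5 = 2.5604022 − (-0.0000106)·(0.0009533)/(-0.0022597) = 2.5603978;  |Δ| = 0.0000045
|z_5 − z_4| = 0.0000045 < 10^{-4}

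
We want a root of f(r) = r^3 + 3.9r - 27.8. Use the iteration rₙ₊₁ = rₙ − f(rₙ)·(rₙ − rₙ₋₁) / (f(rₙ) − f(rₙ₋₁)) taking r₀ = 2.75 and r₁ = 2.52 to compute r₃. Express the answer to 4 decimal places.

f(2.75) = 3.721875, f(2.52) = -1.968992
r₂ = 2.520000 − (-1.968992)·(2.520000 − 2.750000) / (-1.968992 − 3.721875) = 2.520000 − (0.452868)/(-5.690867) = 2.599578
f(2.599578) = -0.094201
r₃ = 2.599578 − (-0.094201)·(2.599578 − 2.520000) / (-0.094201 − (-1.968992)) = 2.599578 − (-0.007496)/(1.874791) = 2.603577

2.6036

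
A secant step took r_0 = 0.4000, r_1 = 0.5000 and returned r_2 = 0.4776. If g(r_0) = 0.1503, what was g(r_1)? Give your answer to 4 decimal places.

The secant line through (0.4000, 0.1503) and (0.5000, g(r_1)) crosses zero at r_2 = 0.4776.
So (0.4000, 0.1503), (0.5000, g(r_1)), (0.4776, 0) are collinear:
g(r_1) = 0.1503 · (0.5000 − 0.4776) / (0.4000 − 0.4776) = 0.1503 · (0.022400)/(-0.077600) = -0.043386

-0.0434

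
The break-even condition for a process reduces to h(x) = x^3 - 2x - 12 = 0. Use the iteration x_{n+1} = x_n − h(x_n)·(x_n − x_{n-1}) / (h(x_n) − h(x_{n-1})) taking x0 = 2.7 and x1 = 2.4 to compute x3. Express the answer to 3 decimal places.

2.580

h(2.7) = 2.28300, h(2.4) = -2.97600
x2 = 2.40000 − (-2.97600)·(2.40000 − 2.70000) / (-2.97600 − 2.28300) = 2.40000 − (0.89280)/(-5.25900) = 2.56977
h(2.56977) = -0.16957
x3 = 2.56977 − (-0.16957)·(2.56977 − 2.40000) / (-0.16957 − (-2.97600)) = 2.56977 − (-0.02879)/(2.80643) = 2.58002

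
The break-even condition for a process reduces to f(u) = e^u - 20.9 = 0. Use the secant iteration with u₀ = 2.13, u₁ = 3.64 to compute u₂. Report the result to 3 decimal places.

f(2.13) = -12.48513, f(3.64) = 17.19184
u₂ = 3.64000 − 17.19184·(3.64000 − 2.13000) / (17.19184 − (-12.48513)) = 3.64000 − (25.95967)/(29.67697) = 2.76526

2.765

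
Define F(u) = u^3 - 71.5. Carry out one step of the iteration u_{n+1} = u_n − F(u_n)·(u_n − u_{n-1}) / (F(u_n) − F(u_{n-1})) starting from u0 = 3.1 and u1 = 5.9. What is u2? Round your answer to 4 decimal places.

F(3.1) = -41.709000, F(5.9) = 133.879000
u2 = 5.900000 − 133.879000·(5.900000 − 3.100000) / (133.879000 − (-41.709000)) = 5.900000 − (374.861200)/(175.588000) = 3.765109

3.7651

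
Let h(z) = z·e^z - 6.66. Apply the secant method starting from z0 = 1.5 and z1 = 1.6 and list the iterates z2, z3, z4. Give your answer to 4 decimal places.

h(1.5) = 0.062534, h(1.6) = 1.264852
z2 = 1.600000 − 1.264852·(1.600000 − 1.500000) / (1.264852 − 0.062534) = 1.600000 − (0.126485)/(1.202318) = 1.494799
h(1.494799) = 0.004471
z3 = 1.494799 − 0.004471·(1.494799 − 1.600000) / (0.004471 − 1.264852) = 1.494799 − (-0.000470)/(-1.260381) = 1.494426
h(1.494426) = 0.000321
z4 = 1.494426 − 0.000321·(1.494426 − 1.494799) / (0.000321 − 0.004471) = 1.494426 − (0.000000)/(-0.004150) = 1.494397

1.4948, 1.4944, 1.4944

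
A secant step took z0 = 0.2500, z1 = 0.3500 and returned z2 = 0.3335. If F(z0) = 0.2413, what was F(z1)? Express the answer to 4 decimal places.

-0.0477

The secant line through (0.2500, 0.2413) and (0.3500, F(z1)) crosses zero at z2 = 0.3335.
So (0.2500, 0.2413), (0.3500, F(z1)), (0.3335, 0) are collinear:
F(z1) = 0.2413 · (0.3500 − 0.3335) / (0.2500 − 0.3335) = 0.2413 · (0.016500)/(-0.083500) = -0.047682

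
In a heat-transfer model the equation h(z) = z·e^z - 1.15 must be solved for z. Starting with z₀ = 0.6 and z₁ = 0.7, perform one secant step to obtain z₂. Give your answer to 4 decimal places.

0.6179

h(0.6) = -0.056729, h(0.7) = 0.259627
z₂ = 0.700000 − 0.259627·(0.700000 − 0.600000) / (0.259627 − (-0.056729)) = 0.700000 − (0.025963)/(0.316356) = 0.617932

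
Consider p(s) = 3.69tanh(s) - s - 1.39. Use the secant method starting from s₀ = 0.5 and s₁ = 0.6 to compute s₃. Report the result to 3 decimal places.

p(0.5) = -0.18479, p(0.6) = -0.00829
s₂ = 0.60000 − (-0.00829)·(0.60000 − 0.50000) / (-0.00829 − (-0.18479)) = 0.60000 − (-0.00083)/(0.17650) = 0.60470
p(0.60470) = -0.00069
s₃ = 0.60470 − (-0.00069)·(0.60470 − 0.60000) / (-0.00069 − (-0.00829)) = 0.60470 − (0.00000)/(0.00760) = 0.60512

0.605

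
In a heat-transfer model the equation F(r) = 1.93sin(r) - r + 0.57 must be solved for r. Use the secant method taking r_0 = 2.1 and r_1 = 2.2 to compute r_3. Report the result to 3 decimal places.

F(2.1) = 0.13599, F(2.2) = -0.06960
r_2 = 2.20000 − (-0.06960)·(2.20000 − 2.10000) / (-0.06960 − 0.13599) = 2.20000 − (-0.00696)/(-0.20560) = 2.16615
F(2.16615) = 0.00180
r_3 = 2.16615 − 0.00180·(2.16615 − 2.20000) / (0.00180 − (-0.06960)) = 2.16615 − (-0.00006)/(0.07140) = 2.16700

2.167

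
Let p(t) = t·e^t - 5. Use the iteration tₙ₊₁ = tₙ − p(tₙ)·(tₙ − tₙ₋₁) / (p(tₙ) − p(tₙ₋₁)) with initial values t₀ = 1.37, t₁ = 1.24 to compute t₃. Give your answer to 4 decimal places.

1.3269

p(1.37) = 0.391430, p(1.24) = -0.715039
t₂ = 1.240000 − (-0.715039)·(1.240000 − 1.370000) / (-0.715039 − 0.391430) = 1.240000 − (0.092955)/(-1.106470) = 1.324011
p(1.324011) = -0.023753
t₃ = 1.324011 − (-0.023753)·(1.324011 − 1.240000) / (-0.023753 − (-0.715039)) = 1.324011 − (-0.001996)/(0.691286) = 1.326897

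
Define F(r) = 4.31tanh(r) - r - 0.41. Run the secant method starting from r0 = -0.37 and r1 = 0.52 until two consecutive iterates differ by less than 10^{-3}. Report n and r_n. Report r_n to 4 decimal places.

F(-0.37) = -1.565704, F(0.52) = 1.128887
r2 = 0.520000 − 1.128887·(0.890000)/(2.694591) = 0.147138;  |Δ| = 0.372862
F(0.147138) = 0.072491
r3 = 0.147138 − 0.072491·(-0.372862)/(-1.056396) = 0.121552;  |Δ| = 0.025586
F(0.121552) = -0.010227
r4 = 0.121552 − (-0.010227)·(-0.025586)/(-0.082718) = 0.124716;  |Δ| = 0.003163
F(0.124716) = 0.000039
r5 = 0.124716 − 0.000039·(0.003163)/(0.010266) = 0.124704;  |Δ| = 0.000012
|r5 − r4| = 0.000012 < 10^{-3}

n = 5, r_n = 0.1247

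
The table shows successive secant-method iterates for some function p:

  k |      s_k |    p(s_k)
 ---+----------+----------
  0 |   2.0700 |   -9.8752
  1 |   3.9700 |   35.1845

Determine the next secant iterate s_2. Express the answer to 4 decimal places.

2.4864

s_2 = 3.9700 − 35.1845·(3.9700 − 2.0700) / (35.1845 − (-9.8752))
   = 3.9700 − (66.850550)/(45.059700) = 2.486400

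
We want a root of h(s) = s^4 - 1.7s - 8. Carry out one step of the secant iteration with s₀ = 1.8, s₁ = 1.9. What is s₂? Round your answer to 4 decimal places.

h(1.8) = -0.562400, h(1.9) = 1.802100
s₂ = 1.900000 − 1.802100·(1.900000 − 1.800000) / (1.802100 − (-0.562400)) = 1.900000 − (0.180210)/(2.364500) = 1.823785

1.8238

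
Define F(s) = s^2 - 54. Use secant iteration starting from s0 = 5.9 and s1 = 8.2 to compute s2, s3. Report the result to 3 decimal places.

F(5.9) = -19.19000, F(8.2) = 13.24000
s2 = 8.20000 − 13.24000·(8.20000 − 5.90000) / (13.24000 − (-19.19000)) = 8.20000 − (30.45200)/(32.43000) = 7.26099
F(7.26099) = -1.27798
s3 = 7.26099 − (-1.27798)·(7.26099 − 8.20000) / (-1.27798 − 13.24000) = 7.26099 − (1.20003)/(-14.51798) = 7.34365

7.261, 7.344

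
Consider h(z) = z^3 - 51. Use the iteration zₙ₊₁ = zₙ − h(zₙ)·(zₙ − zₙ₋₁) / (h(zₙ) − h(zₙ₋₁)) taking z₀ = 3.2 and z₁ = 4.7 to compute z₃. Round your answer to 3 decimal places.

h(3.2) = -18.23200, h(4.7) = 52.82300
z₂ = 4.70000 − 52.82300·(4.70000 − 3.20000) / (52.82300 − (-18.23200)) = 4.70000 − (79.23450)/(71.05500) = 3.58488
h(3.58488) = -4.92921
z₃ = 3.58488 − (-4.92921)·(3.58488 − 4.70000) / (-4.92921 − 52.82300) = 3.58488 − (5.49664)/(-57.75221) = 3.68006

3.680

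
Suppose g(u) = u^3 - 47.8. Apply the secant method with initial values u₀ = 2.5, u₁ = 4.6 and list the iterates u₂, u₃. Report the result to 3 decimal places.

3.327, 3.558

g(2.5) = -32.17500, g(4.6) = 49.53600
u₂ = 4.60000 − 49.53600·(4.60000 − 2.50000) / (49.53600 − (-32.17500)) = 4.60000 − (104.02560)/(81.71100) = 3.32691
g(3.32691) = -10.97672
u₃ = 3.32691 − (-10.97672)·(3.32691 − 4.60000) / (-10.97672 − 49.53600) = 3.32691 − (13.97437)/(-60.51272) = 3.55784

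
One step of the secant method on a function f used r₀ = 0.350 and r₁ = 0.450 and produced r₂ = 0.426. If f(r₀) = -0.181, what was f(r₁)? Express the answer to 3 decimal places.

0.057

The secant line through (0.350, -0.181) and (0.450, f(r₁)) crosses zero at r₂ = 0.426.
So (0.350, -0.181), (0.450, f(r₁)), (0.426, 0) are collinear:
f(r₁) = -0.181 · (0.450 − 0.426) / (0.350 − 0.426) = -0.181 · (0.02400)/(-0.07600) = 0.05716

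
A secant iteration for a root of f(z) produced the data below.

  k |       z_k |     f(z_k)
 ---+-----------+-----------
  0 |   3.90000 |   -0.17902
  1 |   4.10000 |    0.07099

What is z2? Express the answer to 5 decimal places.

4.04321

z2 = 4.10000 − 0.07099·(4.10000 − 3.90000) / (0.07099 − (-0.17902))
   = 4.10000 − (0.0141980)/(0.2500100) = 4.0432103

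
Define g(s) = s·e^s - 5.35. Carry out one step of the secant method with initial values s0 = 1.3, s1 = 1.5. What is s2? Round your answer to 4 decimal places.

g(1.3) = -0.579914, g(1.5) = 1.372534
s2 = 1.500000 − 1.372534·(1.500000 − 1.300000) / (1.372534 − (-0.579914)) = 1.500000 − (0.274507)/(1.952448) = 1.359404

1.3594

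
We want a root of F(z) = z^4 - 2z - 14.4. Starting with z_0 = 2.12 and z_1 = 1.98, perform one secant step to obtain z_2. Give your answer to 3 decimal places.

F(2.12) = 1.55963, F(1.98) = -2.99046
z_2 = 1.98000 − (-2.99046)·(1.98000 − 2.12000) / (-2.99046 − 1.55963) = 1.98000 − (0.41866)/(-4.55010) = 2.07201

2.072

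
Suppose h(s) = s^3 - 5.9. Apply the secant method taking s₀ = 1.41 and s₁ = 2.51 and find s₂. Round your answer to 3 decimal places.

h(1.41) = -3.09678, h(2.51) = 9.91325
s₂ = 2.51000 − 9.91325·(2.51000 − 1.41000) / (9.91325 − (-3.09678)) = 2.51000 − (10.90458)/(13.01003) = 1.67183

1.672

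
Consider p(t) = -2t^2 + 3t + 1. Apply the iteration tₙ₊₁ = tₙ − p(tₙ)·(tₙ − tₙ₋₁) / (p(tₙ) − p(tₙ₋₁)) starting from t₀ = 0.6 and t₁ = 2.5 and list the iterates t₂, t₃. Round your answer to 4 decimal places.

1.2500, 1.6111

p(0.6) = 2.080000, p(2.5) = -4.000000
t₂ = 2.500000 − (-4.000000)·(2.500000 − 0.600000) / (-4.000000 − 2.080000) = 2.500000 − (-7.600000)/(-6.080000) = 1.250000
p(1.250000) = 1.625000
t₃ = 1.250000 − 1.625000·(1.250000 − 2.500000) / (1.625000 − (-4.000000)) = 1.250000 − (-2.031250)/(5.625000) = 1.611111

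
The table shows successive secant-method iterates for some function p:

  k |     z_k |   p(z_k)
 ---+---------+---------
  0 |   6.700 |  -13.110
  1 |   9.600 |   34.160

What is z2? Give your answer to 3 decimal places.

7.504

z2 = 9.600 − 34.160·(9.600 − 6.700) / (34.160 − (-13.110))
   = 9.600 − (99.06400)/(47.27000) = 7.50429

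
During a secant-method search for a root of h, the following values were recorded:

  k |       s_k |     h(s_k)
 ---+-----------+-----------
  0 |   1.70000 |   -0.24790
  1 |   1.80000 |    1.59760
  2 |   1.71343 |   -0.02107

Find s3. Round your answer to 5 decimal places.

s3 = 1.71343 − (-0.02107)·(1.71343 − 1.80000) / (-0.02107 − 1.59760)
   = 1.71343 − (0.0018240)/(-1.6186700) = 1.7145569

1.71456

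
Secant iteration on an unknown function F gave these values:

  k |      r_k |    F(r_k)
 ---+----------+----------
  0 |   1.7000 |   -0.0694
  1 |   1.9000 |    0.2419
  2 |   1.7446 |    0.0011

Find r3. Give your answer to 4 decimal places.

1.7439

r3 = 1.7446 − 0.0011·(1.7446 − 1.9000) / (0.0011 − 0.2419)
   = 1.7446 − (-0.000171)/(-0.240800) = 1.743890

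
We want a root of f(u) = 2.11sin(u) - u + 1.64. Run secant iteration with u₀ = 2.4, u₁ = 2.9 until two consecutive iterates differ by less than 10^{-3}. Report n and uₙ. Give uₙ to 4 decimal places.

f(2.4) = 0.665227, f(2.9) = -0.755184
u₂ = 2.900000 − (-0.755184)·(0.500000)/(-1.420411) = 2.634167;  |Δ| = 0.265833
f(2.634167) = 0.031143
u₃ = 2.634167 − 0.031143·(-0.265833)/(0.786326) = 2.644695;  |Δ| = 0.010528
f(2.644695) = 0.001142
u₄ = 2.644695 − 0.001142·(0.010528)/(-0.030000) = 2.645096;  |Δ| = 0.000401
|u₄ − u₃| = 0.000401 < 10^{-3}

n = 4, uₙ = 2.6451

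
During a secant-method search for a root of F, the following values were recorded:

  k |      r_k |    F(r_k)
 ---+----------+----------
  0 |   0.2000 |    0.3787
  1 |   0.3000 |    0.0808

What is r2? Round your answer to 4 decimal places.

r2 = 0.3000 − 0.0808·(0.3000 − 0.2000) / (0.0808 − 0.3787)
   = 0.3000 − (0.008080)/(-0.297900) = 0.327123

0.3271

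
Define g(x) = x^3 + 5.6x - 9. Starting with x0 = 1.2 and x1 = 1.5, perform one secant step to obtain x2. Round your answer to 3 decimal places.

1.250

g(1.2) = -0.55200, g(1.5) = 2.77500
x2 = 1.50000 − 2.77500·(1.50000 − 1.20000) / (2.77500 − (-0.55200)) = 1.50000 − (0.83250)/(3.32700) = 1.24977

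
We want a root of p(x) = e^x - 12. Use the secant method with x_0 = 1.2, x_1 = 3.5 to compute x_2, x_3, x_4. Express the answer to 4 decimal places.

p(1.2) = -8.679883, p(3.5) = 21.115452
x_2 = 3.500000 − 21.115452·(3.500000 − 1.200000) / (21.115452 − (-8.679883)) = 3.500000 − (48.565540)/(29.795335) = 1.870029
p(1.870029) = -5.511517
x_3 = 1.870029 − (-5.511517)·(1.870029 − 3.500000) / (-5.511517 − 21.115452) = 1.870029 − (8.983614)/(-26.626969) = 2.207417
p(2.207417) = -2.907803
x_4 = 2.207417 − (-2.907803)·(2.207417 − 1.870029) / (-2.907803 − (-5.511517)) = 2.207417 − (-0.981057)/(2.603714) = 2.584208

1.8700, 2.2074, 2.5842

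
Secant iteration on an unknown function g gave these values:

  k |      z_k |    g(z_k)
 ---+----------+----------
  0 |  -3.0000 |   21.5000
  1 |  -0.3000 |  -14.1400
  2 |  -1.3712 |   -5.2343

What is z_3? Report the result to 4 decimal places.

z_3 = -1.3712 − (-5.2343)·(-1.3712 − (-0.3000)) / (-5.2343 − (-14.1400))
   = -1.3712 − (5.606982)/(8.905700) = -2.000795

-2.0008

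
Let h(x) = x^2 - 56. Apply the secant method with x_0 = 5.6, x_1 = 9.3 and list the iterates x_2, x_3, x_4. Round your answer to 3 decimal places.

h(5.6) = -24.64000, h(9.3) = 30.49000
x_2 = 9.30000 − 30.49000·(9.30000 − 5.60000) / (30.49000 − (-24.64000)) = 9.30000 − (112.81300)/(55.13000) = 7.25369
h(7.25369) = -3.38396
x_3 = 7.25369 − (-3.38396)·(7.25369 − 9.30000) / (-3.38396 − 30.49000) = 7.25369 − (6.92463)/(-33.87396) = 7.45811
h(7.45811) = -0.37652
x_4 = 7.45811 − (-0.37652)·(7.45811 − 7.25369) / (-0.37652 − (-3.38396)) = 7.45811 − (-0.07697)/(3.00744) = 7.48371

7.254, 7.458, 7.484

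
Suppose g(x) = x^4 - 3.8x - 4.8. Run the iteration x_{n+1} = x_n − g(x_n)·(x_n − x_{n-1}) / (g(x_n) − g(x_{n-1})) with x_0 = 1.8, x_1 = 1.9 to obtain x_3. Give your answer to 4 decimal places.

1.8553

g(1.8) = -1.142400, g(1.9) = 1.012100
x_2 = 1.900000 − 1.012100·(1.900000 − 1.800000) / (1.012100 − (-1.142400)) = 1.900000 − (0.101210)/(2.154500) = 1.853024
g(1.853024) = -0.051212
x_3 = 1.853024 − (-0.051212)·(1.853024 − 1.900000) / (-0.051212 − 1.012100) = 1.853024 − (0.002406)/(-1.063312) = 1.855286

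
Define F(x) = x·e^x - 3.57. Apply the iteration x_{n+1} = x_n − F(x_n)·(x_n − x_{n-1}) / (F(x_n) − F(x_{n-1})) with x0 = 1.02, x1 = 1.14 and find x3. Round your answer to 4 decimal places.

1.1408

F(1.02) = -0.741341, F(1.14) = -0.005484
x2 = 1.140000 − (-0.005484)·(1.140000 − 1.020000) / (-0.005484 − (-0.741341)) = 1.140000 − (-0.000658)/(0.735857) = 1.140894
F(1.140894) = 0.000504
x3 = 1.140894 − 0.000504·(1.140894 − 1.140000) / (0.000504 − (-0.005484)) = 1.140894 − (0.000000)/(0.005988) = 1.140819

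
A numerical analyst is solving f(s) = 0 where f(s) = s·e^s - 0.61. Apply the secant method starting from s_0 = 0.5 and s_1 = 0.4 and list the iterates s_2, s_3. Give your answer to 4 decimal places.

0.4058, 0.4063

f(0.5) = 0.214361, f(0.4) = -0.013270
s_2 = 0.400000 − (-0.013270)·(0.400000 − 0.500000) / (-0.013270 − 0.214361) = 0.400000 − (0.001327)/(-0.227631) = 0.405830
f(0.405830) = -0.001034
s_3 = 0.405830 − (-0.001034)·(0.405830 − 0.400000) / (-0.001034 − (-0.013270)) = 0.405830 − (-0.000006)/(0.012237) = 0.406322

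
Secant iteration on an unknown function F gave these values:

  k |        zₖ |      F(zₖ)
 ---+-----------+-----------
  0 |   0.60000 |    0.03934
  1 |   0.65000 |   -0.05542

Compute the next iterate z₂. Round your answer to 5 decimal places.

z₂ = 0.65000 − (-0.05542)·(0.65000 − 0.60000) / (-0.05542 − 0.03934)
   = 0.65000 − (-0.0027710)/(-0.0947600) = 0.6207577

0.62076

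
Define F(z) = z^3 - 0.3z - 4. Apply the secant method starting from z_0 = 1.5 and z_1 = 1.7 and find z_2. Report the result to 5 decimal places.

1.64547

F(1.5) = -1.0750000, F(1.7) = 0.4030000
z_2 = 1.7000000 − 0.4030000·(1.7000000 − 1.5000000) / (0.4030000 − (-1.0750000)) = 1.7000000 − (0.0806000)/(1.4780000) = 1.6454668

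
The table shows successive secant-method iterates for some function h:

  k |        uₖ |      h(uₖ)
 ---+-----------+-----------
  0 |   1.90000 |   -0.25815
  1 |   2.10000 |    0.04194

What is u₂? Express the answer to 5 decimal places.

u₂ = 2.10000 − 0.04194·(2.10000 − 1.90000) / (0.04194 − (-0.25815))
   = 2.10000 − (0.0083880)/(0.3000900) = 2.0720484

2.07205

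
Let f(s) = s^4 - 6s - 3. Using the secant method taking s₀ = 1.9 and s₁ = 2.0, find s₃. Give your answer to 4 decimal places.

1.9600

f(1.9) = -1.367900, f(2.0) = 1.000000
s₂ = 2.000000 − 1.000000·(2.000000 − 1.900000) / (1.000000 − (-1.367900)) = 2.000000 − (0.100000)/(2.367900) = 1.957768
f(1.957768) = -0.055815
s₃ = 1.957768 − (-0.055815)·(1.957768 − 2.000000) / (-0.055815 − 1.000000) = 1.957768 − (0.002357)/(-1.055815) = 1.960001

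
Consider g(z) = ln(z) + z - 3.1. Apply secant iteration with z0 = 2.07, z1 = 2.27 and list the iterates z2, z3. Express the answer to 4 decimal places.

g(2.07) = -0.302451, g(2.27) = -0.010220
z2 = 2.270000 − (-0.010220)·(2.270000 − 2.070000) / (-0.010220 − (-0.302451)) = 2.270000 − (-0.002044)/(0.292231) = 2.276995
g(2.276995) = -0.000149
z3 = 2.276995 − (-0.000149)·(2.276995 − 2.270000) / (-0.000149 − (-0.010220)) = 2.276995 − (-0.000001)/(0.010071) = 2.277098

2.2770, 2.2771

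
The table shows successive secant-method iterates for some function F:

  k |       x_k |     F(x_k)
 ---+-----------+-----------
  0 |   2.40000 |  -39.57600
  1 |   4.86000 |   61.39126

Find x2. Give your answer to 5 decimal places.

3.36424

x2 = 4.86000 − 61.39126·(4.86000 − 2.40000) / (61.39126 − (-39.57600))
   = 4.86000 − (151.0224996)/(100.9672600) = 3.3642429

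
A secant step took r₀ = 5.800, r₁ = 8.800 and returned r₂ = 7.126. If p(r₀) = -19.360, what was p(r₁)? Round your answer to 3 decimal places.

24.441

The secant line through (5.800, -19.360) and (8.800, p(r₁)) crosses zero at r₂ = 7.126.
So (5.800, -19.360), (8.800, p(r₁)), (7.126, 0) are collinear:
p(r₁) = -19.360 · (8.800 − 7.126) / (5.800 − 7.126) = -19.360 · (1.67400)/(-1.32600) = 24.44090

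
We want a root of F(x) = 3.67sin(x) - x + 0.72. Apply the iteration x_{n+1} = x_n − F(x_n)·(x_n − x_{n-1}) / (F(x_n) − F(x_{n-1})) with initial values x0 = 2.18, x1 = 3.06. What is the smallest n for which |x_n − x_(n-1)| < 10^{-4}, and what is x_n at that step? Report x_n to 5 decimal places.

n = 5, x_n = 2.60287

F(2.18) = 1.5497815, F(3.06) = -2.0408871
x2 = 3.0600000 − (-2.0408871)·(0.8800000)/(-3.5906686) = 2.5598200;  |Δ| = 0.5001800
F(2.5598200) = 0.1768664
x3 = 2.5598200 − 0.1768664·(-0.5001800)/(2.2177536) = 2.5997095;  |Δ| = 0.0398895
F(2.5997095) = 0.0130941
x4 = 2.5997095 − 0.0130941·(0.0398895)/(-0.1637724) = 2.6028988;  |Δ| = 0.0031893
F(2.6028988) = -0.0001327
x5 = 2.6028988 − (-0.0001327)·(0.0031893)/(-0.0132267) = 2.6028668;  |Δ| = 0.0000320
|x5 − x4| = 0.0000320 < 10^{-4}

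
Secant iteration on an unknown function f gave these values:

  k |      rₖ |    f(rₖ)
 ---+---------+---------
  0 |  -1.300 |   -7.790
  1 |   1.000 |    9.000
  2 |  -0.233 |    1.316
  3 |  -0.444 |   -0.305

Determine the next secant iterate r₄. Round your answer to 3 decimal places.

r₄ = -0.444 − (-0.305)·(-0.444 − (-0.233)) / (-0.305 − 1.316)
   = -0.444 − (0.06435)/(-1.62100) = -0.40430

-0.404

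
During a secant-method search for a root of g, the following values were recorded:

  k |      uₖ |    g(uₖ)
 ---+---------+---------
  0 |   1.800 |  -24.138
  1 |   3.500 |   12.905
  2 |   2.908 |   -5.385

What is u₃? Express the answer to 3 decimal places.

3.082

u₃ = 2.908 − (-5.385)·(2.908 − 3.500) / (-5.385 − 12.905)
   = 2.908 − (3.18792)/(-18.29000) = 3.08230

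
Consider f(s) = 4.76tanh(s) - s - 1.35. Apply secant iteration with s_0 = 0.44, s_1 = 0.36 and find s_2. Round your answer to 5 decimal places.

0.38174

f(0.44) = 0.1789475, f(0.36) = -0.0667812
s_2 = 0.3600000 − (-0.0667812)·(0.3600000 − 0.4400000) / (-0.0667812 − 0.1789475) = 0.3600000 − (0.0053425)/(-0.2457287) = 0.3817414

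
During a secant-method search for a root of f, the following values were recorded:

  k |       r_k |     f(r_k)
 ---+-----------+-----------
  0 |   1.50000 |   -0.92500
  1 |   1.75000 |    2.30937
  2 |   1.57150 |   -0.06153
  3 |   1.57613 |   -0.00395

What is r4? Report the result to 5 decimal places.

r4 = 1.57613 − (-0.00395)·(1.57613 − 1.57150) / (-0.00395 − (-0.06153))
   = 1.57613 − (-0.0000183)/(0.0575800) = 1.5764476

1.57645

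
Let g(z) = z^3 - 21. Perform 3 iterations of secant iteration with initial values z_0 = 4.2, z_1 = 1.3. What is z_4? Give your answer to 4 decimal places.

2.5796

g(4.2) = 53.088000, g(1.3) = -18.803000
z_2 = 1.300000 − (-18.803000)·(1.300000 − 4.200000) / (-18.803000 − 53.088000) = 1.300000 − (54.528700)/(-71.891000) = 2.058491
g(2.058491) = -12.277377
z_3 = 2.058491 − (-12.277377)·(2.058491 − 1.300000) / (-12.277377 − (-18.803000)) = 2.058491 − (-9.312284)/(6.525623) = 3.485525
g(3.485525) = 21.345236
z_4 = 3.485525 − 21.345236·(3.485525 − 2.058491) / (21.345236 − (-12.277377)) = 3.485525 − (30.460369)/(33.622613) = 2.579576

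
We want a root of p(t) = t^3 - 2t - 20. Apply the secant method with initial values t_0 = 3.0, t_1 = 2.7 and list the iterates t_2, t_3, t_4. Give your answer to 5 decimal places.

2.95534, 2.95982, 2.95941

p(3.0) = 1.0000000, p(2.7) = -5.7170000
t_2 = 2.7000000 − (-5.7170000)·(2.7000000 − 3.0000000) / (-5.7170000 − 1.0000000) = 2.7000000 − (1.7151000)/(-6.7170000) = 2.9553372
p(2.9553372) = -0.0987061
t_3 = 2.9553372 − (-0.0987061)·(2.9553372 − 2.7000000) / (-0.0987061 − (-5.7170000)) = 2.9553372 − (-0.0252033)/(5.6182939) = 2.9598231
p(2.9598231) = 0.0100414
t_4 = 2.9598231 − 0.0100414·(2.9598231 − 2.9553372) / (0.0100414 − (-0.0987061)) = 2.9598231 − (0.0000450)/(0.1087475) = 2.9594089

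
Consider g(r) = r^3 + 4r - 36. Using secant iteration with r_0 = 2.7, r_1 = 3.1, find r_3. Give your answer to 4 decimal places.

2.8997

g(2.7) = -5.517000, g(3.1) = 6.191000
r_2 = 3.100000 − 6.191000·(3.100000 − 2.700000) / (6.191000 − (-5.517000)) = 3.100000 − (2.476400)/(11.708000) = 2.888487
g(2.888487) = -0.346388
r_3 = 2.888487 − (-0.346388)·(2.888487 − 3.100000) / (-0.346388 − 6.191000) = 2.888487 − (0.073266)/(-6.537388) = 2.899694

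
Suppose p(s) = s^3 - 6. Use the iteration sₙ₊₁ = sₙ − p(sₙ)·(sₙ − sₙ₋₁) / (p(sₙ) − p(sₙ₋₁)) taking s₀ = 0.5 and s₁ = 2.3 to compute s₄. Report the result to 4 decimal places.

p(0.5) = -5.875000, p(2.3) = 6.167000
s₂ = 2.300000 − 6.167000·(2.300000 − 0.500000) / (6.167000 − (-5.875000)) = 2.300000 − (11.100600)/(12.042000) = 1.378176
p(1.378176) = -3.382333
s₃ = 1.378176 − (-3.382333)·(1.378176 − 2.300000) / (-3.382333 − 6.167000) = 1.378176 − (3.117914)/(-9.549333) = 1.704682
p(1.704682) = -1.046292
s₄ = 1.704682 − (-1.046292)·(1.704682 − 1.378176) / (-1.046292 − (-3.382333)) = 1.704682 − (-0.341621)/(2.336041) = 1.850921

1.8509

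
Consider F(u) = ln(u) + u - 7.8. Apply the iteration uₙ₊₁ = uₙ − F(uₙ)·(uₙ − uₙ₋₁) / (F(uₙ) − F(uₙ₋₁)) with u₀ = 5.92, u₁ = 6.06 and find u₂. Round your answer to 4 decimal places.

F(5.92) = -0.101664, F(6.06) = 0.061710
u₂ = 6.060000 − 0.061710·(6.060000 − 5.920000) / (0.061710 − (-0.101664)) = 6.060000 − (0.008639)/(0.163373) = 6.007119

6.0071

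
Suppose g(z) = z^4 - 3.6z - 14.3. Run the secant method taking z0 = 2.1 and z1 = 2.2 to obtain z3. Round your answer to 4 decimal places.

g(2.1) = -2.411900, g(2.2) = 1.205600
z2 = 2.200000 − 1.205600·(2.200000 − 2.100000) / (1.205600 − (-2.411900)) = 2.200000 − (0.120560)/(3.617500) = 2.166673
g(2.166673) = -0.061952
z3 = 2.166673 − (-0.061952)·(2.166673 − 2.200000) / (-0.061952 − 1.205600) = 2.166673 − (0.002065)/(-1.267552) = 2.168302

2.1683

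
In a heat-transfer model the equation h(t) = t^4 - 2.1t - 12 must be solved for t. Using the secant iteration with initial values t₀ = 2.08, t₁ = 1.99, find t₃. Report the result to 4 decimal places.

h(2.08) = 2.349737, h(1.99) = -0.496608
t₂ = 1.990000 − (-0.496608)·(1.990000 − 2.080000) / (-0.496608 − 2.349737) = 1.990000 − (0.044695)/(-2.846345) = 2.005702
h(2.005702) = -0.028713
t₃ = 2.005702 − (-0.028713)·(2.005702 − 1.990000) / (-0.028713 − (-0.496608)) = 2.005702 − (-0.000451)/(0.467895) = 2.006666

2.0067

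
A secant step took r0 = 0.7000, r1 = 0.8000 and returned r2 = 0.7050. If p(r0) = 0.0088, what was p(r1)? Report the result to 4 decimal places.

-0.1672

The secant line through (0.7000, 0.0088) and (0.8000, p(r1)) crosses zero at r2 = 0.7050.
So (0.7000, 0.0088), (0.8000, p(r1)), (0.7050, 0) are collinear:
p(r1) = 0.0088 · (0.8000 − 0.7050) / (0.7000 − 0.7050) = 0.0088 · (0.095000)/(-0.005000) = -0.167200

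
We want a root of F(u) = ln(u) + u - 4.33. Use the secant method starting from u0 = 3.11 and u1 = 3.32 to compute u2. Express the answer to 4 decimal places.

F(3.11) = -0.085377, F(3.32) = 0.189965
u2 = 3.320000 − 0.189965·(3.320000 − 3.110000) / (0.189965 − (-0.085377)) = 3.320000 − (0.039893)/(0.275342) = 3.175116

3.1751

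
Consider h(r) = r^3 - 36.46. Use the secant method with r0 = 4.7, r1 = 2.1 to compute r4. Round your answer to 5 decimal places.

h(4.7) = 67.3630000, h(2.1) = -27.1990000
r2 = 2.1000000 − (-27.1990000)·(2.1000000 − 4.7000000) / (-27.1990000 − 67.3630000) = 2.1000000 − (70.7174000)/(-94.5620000) = 2.8478416
h(2.8478416) = -13.3634293
r3 = 2.8478416 − (-13.3634293)·(2.8478416 − 2.1000000) / (-13.3634293 − (-27.1990000)) = 2.8478416 − (-9.9937287)/(13.8355707) = 3.5701630
h(3.5701630) = 9.0455264
r4 = 3.5701630 − 9.0455264·(3.5701630 − 2.8478416) / (9.0455264 − (-13.3634293)) = 3.5701630 − (6.5337773)/(22.4089558) = 3.2785931

3.27859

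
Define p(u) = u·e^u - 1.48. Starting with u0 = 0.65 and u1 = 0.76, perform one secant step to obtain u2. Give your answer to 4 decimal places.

0.7180

p(0.65) = -0.234898, p(0.76) = 0.145090
u2 = 0.760000 − 0.145090·(0.760000 − 0.650000) / (0.145090 − (-0.234898)) = 0.760000 − (0.015960)/(0.379988) = 0.717999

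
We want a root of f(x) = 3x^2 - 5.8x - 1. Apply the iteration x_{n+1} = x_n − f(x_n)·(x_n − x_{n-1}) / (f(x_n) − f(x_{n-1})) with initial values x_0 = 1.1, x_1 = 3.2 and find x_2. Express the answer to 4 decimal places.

f(1.1) = -3.750000, f(3.2) = 11.160000
x_2 = 3.200000 − 11.160000·(3.200000 − 1.100000) / (11.160000 − (-3.750000)) = 3.200000 − (23.436000)/(14.910000) = 1.628169

1.6282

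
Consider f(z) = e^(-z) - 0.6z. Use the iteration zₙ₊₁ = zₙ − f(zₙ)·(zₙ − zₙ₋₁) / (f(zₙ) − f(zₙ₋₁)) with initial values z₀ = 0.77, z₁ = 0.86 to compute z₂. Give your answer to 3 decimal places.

f(0.77) = 0.00101, f(0.86) = -0.09284
z₂ = 0.86000 − (-0.09284)·(0.86000 − 0.77000) / (-0.09284 − 0.00101) = 0.86000 − (-0.00836)/(-0.09385) = 0.77097

0.771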